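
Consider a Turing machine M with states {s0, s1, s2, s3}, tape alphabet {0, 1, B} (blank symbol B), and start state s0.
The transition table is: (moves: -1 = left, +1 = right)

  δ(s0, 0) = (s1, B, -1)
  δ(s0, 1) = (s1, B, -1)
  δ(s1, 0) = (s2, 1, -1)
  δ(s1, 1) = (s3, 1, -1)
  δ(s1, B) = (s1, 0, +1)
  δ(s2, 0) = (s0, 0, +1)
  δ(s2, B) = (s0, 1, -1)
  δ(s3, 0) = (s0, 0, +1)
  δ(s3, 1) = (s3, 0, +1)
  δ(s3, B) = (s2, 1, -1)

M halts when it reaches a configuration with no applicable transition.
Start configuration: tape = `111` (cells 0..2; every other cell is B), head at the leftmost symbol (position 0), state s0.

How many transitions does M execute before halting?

11

state=s0 head=0 tape=BBB[1]11   (s0,1)→(s1,B,-1)
state=s1 head=-1 tape=BB[B]B11   (s1,B)→(s1,0,+1)
state=s1 head=0 tape=BB0[B]11   (s1,B)→(s1,0,+1)
state=s1 head=1 tape=BB00[1]1   (s1,1)→(s3,1,-1)
state=s3 head=0 tape=BB0[0]11   (s3,0)→(s0,0,+1)
state=s0 head=1 tape=BB00[1]1   (s0,1)→(s1,B,-1)
state=s1 head=0 tape=BB0[0]B1   (s1,0)→(s2,1,-1)
state=s2 head=-1 tape=BB[0]1B1   (s2,0)→(s0,0,+1)
state=s0 head=0 tape=BB0[1]B1   (s0,1)→(s1,B,-1)
state=s1 head=-1 tape=BB[0]BB1   (s1,0)→(s2,1,-1)
state=s2 head=-2 tape=B[B]1BB1   (s2,B)→(s0,1,-1)
state=s0 head=-3 tape=[B]11BB1
M halts after 11 transitions.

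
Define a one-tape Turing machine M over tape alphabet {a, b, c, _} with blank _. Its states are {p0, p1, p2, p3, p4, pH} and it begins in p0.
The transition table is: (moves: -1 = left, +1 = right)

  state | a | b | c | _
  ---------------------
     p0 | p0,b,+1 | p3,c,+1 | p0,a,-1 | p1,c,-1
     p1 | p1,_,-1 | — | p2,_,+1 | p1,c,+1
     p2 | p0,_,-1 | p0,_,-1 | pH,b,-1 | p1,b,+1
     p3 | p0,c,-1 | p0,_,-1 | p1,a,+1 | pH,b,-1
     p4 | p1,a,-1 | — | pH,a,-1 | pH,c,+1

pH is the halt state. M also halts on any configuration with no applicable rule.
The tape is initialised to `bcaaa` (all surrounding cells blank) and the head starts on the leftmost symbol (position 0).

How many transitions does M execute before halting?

11

state=p0 head=0 tape=[b]caaa   (p0,b)→(p3,c,+1)
state=p3 head=1 tape=c[c]aaa   (p3,c)→(p1,a,+1)
state=p1 head=2 tape=ca[a]aa   (p1,a)→(p1,_,-1)
state=p1 head=1 tape=c[a]_aa   (p1,a)→(p1,_,-1)
state=p1 head=0 tape=[c]__aa   (p1,c)→(p2,_,+1)
state=p2 head=1 tape=_[_]_aa   (p2,_)→(p1,b,+1)
state=p1 head=2 tape=_b[_]aa   (p1,_)→(p1,c,+1)
state=p1 head=3 tape=_bc[a]a   (p1,a)→(p1,_,-1)
state=p1 head=2 tape=_b[c]_a   (p1,c)→(p2,_,+1)
state=p2 head=3 tape=_b_[_]a   (p2,_)→(p1,b,+1)
state=p1 head=4 tape=_b_b[a]   (p1,a)→(p1,_,-1)
state=p1 head=3 tape=_b_[b]_
M halts after 11 transitions.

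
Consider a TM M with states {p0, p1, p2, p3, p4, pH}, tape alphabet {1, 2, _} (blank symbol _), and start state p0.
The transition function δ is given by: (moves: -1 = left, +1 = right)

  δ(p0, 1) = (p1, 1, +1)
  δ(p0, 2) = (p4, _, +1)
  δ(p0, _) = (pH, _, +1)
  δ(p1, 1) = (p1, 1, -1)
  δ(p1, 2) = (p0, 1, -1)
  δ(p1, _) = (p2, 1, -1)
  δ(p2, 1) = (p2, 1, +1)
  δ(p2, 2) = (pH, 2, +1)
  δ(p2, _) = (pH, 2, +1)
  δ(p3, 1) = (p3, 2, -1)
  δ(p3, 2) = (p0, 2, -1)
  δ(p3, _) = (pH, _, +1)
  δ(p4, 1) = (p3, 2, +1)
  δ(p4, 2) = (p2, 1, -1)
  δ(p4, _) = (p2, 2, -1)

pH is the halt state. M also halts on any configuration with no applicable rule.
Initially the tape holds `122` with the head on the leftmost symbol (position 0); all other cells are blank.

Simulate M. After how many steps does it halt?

state=p0 head=0 tape=__[1]22   (p0,1)→(p1,1,+1)
state=p1 head=1 tape=__1[2]2   (p1,2)→(p0,1,-1)
state=p0 head=0 tape=__[1]12   (p0,1)→(p1,1,+1)
state=p1 head=1 tape=__1[1]2   (p1,1)→(p1,1,-1)
state=p1 head=0 tape=__[1]12   (p1,1)→(p1,1,-1)
state=p1 head=-1 tape=_[_]112   (p1,_)→(p2,1,-1)
state=p2 head=-2 tape=[_]1112   (p2,_)→(pH,2,+1)
state=pH head=-1 tape=2[1]112
M halts after 7 transitions.

7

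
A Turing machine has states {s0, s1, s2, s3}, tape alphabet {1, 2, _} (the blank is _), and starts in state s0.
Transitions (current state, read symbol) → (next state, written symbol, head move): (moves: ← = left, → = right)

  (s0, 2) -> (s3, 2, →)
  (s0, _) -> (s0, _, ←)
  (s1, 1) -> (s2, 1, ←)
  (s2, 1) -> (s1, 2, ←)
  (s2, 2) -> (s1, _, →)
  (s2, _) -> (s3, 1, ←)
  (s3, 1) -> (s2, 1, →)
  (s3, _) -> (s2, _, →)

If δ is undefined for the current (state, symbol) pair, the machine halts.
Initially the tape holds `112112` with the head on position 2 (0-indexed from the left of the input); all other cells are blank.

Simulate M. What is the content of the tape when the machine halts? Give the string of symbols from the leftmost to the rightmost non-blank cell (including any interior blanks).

s0 | _11[2]112   read 2 → write 2, move →, go to s3
s3 | _112[1]12   read 1 → write 1, move →, go to s2
s2 | _1121[1]2   read 1 → write 2, move ←, go to s1
s1 | _112[1]22   read 1 → write 1, move ←, go to s2
s2 | _11[2]122   read 2 → write _, move →, go to s1
s1 | _11_[1]22   read 1 → write 1, move ←, go to s2
s2 | _11[_]122   read _ → write 1, move ←, go to s3
s3 | _1[1]1122   read 1 → write 1, move →, go to s2
s2 | _11[1]122   read 1 → write 2, move ←, go to s1
s1 | _1[1]2122   read 1 → write 1, move ←, go to s2
s2 | _[1]12122   read 1 → write 2, move ←, go to s1
s1 | [_]212122
The non-blank tape span at halt is 212122.

212122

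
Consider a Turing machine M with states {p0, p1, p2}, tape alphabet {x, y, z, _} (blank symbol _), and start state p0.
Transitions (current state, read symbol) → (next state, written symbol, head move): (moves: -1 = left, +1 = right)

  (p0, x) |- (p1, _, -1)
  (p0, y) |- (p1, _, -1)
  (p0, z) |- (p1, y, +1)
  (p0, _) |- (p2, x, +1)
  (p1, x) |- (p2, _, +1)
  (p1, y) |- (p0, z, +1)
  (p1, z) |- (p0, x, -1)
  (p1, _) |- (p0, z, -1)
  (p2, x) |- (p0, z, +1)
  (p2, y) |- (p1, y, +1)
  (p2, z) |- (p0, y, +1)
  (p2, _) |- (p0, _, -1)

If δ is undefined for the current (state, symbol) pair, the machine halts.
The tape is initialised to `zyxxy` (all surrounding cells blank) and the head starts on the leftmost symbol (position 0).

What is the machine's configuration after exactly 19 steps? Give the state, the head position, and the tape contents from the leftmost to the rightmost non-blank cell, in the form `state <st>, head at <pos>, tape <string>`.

state p2, head at 1, tape xzxx_x

p0 | __[z]yxxy   read z → write y, move +1, go to p1
p1 | __y[y]xxy   read y → write z, move +1, go to p0
p0 | __yz[x]xy   read x → write _, move -1, go to p1
p1 | __y[z]_xy   read z → write x, move -1, go to p0
p0 | __[y]x_xy   read y → write _, move -1, go to p1
p1 | _[_]_x_xy   read _ → write z, move -1, go to p0
p0 | [_]z_x_xy   read _ → write x, move +1, go to p2
p2 | x[z]_x_xy   read z → write y, move +1, go to p0
p0 | xy[_]x_xy   read _ → write x, move +1, go to p2
p2 | xyx[x]_xy   read x → write z, move +1, go to p0
p0 | xyxz[_]xy   read _ → write x, move +1, go to p2
p2 | xyxzx[x]y   read x → write z, move +1, go to p0
p0 | xyxzxz[y]   read y → write _, move -1, go to p1
p1 | xyxzx[z]_   read z → write x, move -1, go to p0
p0 | xyxz[x]x_   read x → write _, move -1, go to p1
p1 | xyx[z]_x_   read z → write x, move -1, go to p0
p0 | xy[x]x_x_   read x → write _, move -1, go to p1
p1 | x[y]_x_x_   read y → write z, move +1, go to p0
p0 | xz[_]x_x_   read _ → write x, move +1, go to p2
p2 | xzx[x]_x_
After 19 steps: state p2, head at 1, tape xzxx_x.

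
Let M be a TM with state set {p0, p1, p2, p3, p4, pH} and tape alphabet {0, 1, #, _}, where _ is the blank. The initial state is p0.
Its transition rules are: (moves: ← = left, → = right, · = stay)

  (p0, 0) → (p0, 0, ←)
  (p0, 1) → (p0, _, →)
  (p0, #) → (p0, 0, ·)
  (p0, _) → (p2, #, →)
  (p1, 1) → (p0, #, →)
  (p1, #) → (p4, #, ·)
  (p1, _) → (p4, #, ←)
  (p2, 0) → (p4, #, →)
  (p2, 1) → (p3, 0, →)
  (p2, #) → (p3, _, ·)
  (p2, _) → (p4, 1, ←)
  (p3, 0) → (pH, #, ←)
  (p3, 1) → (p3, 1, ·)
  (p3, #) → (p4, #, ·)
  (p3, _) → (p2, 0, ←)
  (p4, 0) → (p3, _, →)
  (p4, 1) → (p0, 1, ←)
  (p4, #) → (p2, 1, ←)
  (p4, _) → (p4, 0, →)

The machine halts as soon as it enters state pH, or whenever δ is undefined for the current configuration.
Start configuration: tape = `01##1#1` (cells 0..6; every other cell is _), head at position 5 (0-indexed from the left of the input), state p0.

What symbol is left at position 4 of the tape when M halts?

#

state=p0 head=5 tape=01##1[#]1   (p0,#)→(p0,0,·)
state=p0 head=5 tape=01##1[0]1   (p0,0)→(p0,0,←)
state=p0 head=4 tape=01##[1]01   (p0,1)→(p0,_,→)
state=p0 head=5 tape=01##_[0]1   (p0,0)→(p0,0,←)
state=p0 head=4 tape=01##[_]01   (p0,_)→(p2,#,→)
state=p2 head=5 tape=01###[0]1   (p2,0)→(p4,#,→)
state=p4 head=6 tape=01####[1]   (p4,1)→(p0,1,←)
state=p0 head=5 tape=01###[#]1   (p0,#)→(p0,0,·)
state=p0 head=5 tape=01###[0]1   (p0,0)→(p0,0,←)
state=p0 head=4 tape=01##[#]01   (p0,#)→(p0,0,·)
state=p0 head=4 tape=01##[0]01   (p0,0)→(p0,0,←)
state=p0 head=3 tape=01#[#]001   (p0,#)→(p0,0,·)
state=p0 head=3 tape=01#[0]001   (p0,0)→(p0,0,←)
state=p0 head=2 tape=01[#]0001   (p0,#)→(p0,0,·)
state=p0 head=2 tape=01[0]0001   (p0,0)→(p0,0,←)
state=p0 head=1 tape=0[1]00001   (p0,1)→(p0,_,→)
state=p0 head=2 tape=0_[0]0001   (p0,0)→(p0,0,←)
state=p0 head=1 tape=0[_]00001   (p0,_)→(p2,#,→)
state=p2 head=2 tape=0#[0]0001   (p2,0)→(p4,#,→)
state=p4 head=3 tape=0##[0]001   (p4,0)→(p3,_,→)
state=p3 head=4 tape=0##_[0]01   (p3,0)→(pH,#,←)
state=pH head=3 tape=0##[_]#01
Cell 4 holds # when M halts.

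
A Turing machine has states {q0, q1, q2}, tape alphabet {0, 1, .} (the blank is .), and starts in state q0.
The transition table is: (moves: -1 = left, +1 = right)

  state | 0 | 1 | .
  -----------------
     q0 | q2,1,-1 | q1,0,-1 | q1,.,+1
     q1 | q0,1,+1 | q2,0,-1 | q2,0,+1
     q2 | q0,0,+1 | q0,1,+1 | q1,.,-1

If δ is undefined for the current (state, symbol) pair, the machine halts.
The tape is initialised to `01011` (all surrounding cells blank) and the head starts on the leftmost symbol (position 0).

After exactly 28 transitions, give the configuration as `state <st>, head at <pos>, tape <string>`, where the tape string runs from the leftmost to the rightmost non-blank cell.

state q1, head at -4, tape 1.0.0.00011

q0 | ......[0]1011   read 0 → write 1, move -1, go to q2
q2 | .....[.]11011   read . → write ., move -1, go to q1
q1 | ....[.].11011   read . → write 0, move +1, go to q2
q2 | ....0[.]11011   read . → write ., move -1, go to q1
q1 | ....[0].11011   read 0 → write 1, move +1, go to q0
q0 | ....1[.]11011   read . → write ., move +1, go to q1
q1 | ....1.[1]1011   read 1 → write 0, move -1, go to q2
q2 | ....1[.]01011   read . → write ., move -1, go to q1
q1 | ....[1].01011   read 1 → write 0, move -1, go to q2
q2 | ...[.]0.01011   read . → write ., move -1, go to q1
q1 | ..[.].0.01011   read . → write 0, move +1, go to q2
q2 | ..0[.]0.01011   read . → write ., move -1, go to q1
q1 | ..[0].0.01011   read 0 → write 1, move +1, go to q0
q0 | ..1[.]0.01011   read . → write ., move +1, go to q1
q1 | ..1.[0].01011   read 0 → write 1, move +1, go to q0
q0 | ..1.1[.]01011   read . → write ., move +1, go to q1
q1 | ..1.1.[0]1011   read 0 → write 1, move +1, go to q0
q0 | ..1.1.1[1]011   read 1 → write 0, move -1, go to q1
q1 | ..1.1.[1]0011   read 1 → write 0, move -1, go to q2
q2 | ..1.1[.]00011   read . → write ., move -1, go to q1
q1 | ..1.[1].00011   read 1 → write 0, move -1, go to q2
q2 | ..1[.]0.00011   read . → write ., move -1, go to q1
q1 | ..[1].0.00011   read 1 → write 0, move -1, go to q2
q2 | .[.]0.0.00011   read . → write ., move -1, go to q1
q1 | [.].0.0.00011   read . → write 0, move +1, go to q2
q2 | 0[.]0.0.00011   read . → write ., move -1, go to q1
q1 | [0].0.0.00011   read 0 → write 1, move +1, go to q0
q0 | 1[.]0.0.00011   read . → write ., move +1, go to q1
q1 | 1.[0].0.00011
After 28 steps: state q1, head at -4, tape 1.0.0.00011.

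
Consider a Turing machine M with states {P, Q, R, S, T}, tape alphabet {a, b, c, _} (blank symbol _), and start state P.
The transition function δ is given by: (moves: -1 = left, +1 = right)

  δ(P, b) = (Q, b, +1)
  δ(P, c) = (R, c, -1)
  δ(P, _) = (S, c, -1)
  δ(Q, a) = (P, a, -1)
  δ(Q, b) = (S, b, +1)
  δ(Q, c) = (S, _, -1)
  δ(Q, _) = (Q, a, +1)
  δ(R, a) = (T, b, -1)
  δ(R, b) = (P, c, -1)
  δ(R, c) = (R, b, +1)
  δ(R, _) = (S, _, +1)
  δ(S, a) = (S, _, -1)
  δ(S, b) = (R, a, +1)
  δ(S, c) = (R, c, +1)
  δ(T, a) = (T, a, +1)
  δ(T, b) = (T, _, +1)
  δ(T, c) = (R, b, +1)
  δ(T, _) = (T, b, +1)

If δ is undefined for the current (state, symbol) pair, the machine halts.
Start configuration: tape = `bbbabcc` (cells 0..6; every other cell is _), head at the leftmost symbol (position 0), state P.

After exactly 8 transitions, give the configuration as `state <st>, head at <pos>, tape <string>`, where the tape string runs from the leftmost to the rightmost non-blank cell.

state R, head at 6, tape bba__bc

P | [b]bbabcc   read b → write b, move +1, go to Q
Q | b[b]babcc   read b → write b, move +1, go to S
S | bb[b]abcc   read b → write a, move +1, go to R
R | bba[a]bcc   read a → write b, move -1, go to T
T | bb[a]bbcc   read a → write a, move +1, go to T
T | bba[b]bcc   read b → write _, move +1, go to T
T | bba_[b]cc   read b → write _, move +1, go to T
T | bba__[c]c   read c → write b, move +1, go to R
R | bba__b[c]
After 8 steps: state R, head at 6, tape bba__bc.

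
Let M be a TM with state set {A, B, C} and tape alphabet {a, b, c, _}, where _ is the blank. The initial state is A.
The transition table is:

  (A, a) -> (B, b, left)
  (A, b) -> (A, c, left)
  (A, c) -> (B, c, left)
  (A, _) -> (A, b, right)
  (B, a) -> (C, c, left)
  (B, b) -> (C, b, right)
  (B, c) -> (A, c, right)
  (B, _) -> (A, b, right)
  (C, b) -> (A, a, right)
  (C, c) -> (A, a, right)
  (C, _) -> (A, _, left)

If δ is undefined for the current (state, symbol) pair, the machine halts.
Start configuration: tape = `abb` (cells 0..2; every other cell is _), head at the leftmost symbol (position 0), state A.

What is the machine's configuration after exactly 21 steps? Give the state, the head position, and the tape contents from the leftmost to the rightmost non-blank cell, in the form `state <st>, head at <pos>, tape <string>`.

state=A head=0 tape=____[a]bb   (A,a)→(B,b,left)
state=B head=-1 tape=___[_]bbb   (B,_)→(A,b,right)
state=A head=0 tape=___b[b]bb   (A,b)→(A,c,left)
state=A head=-1 tape=___[b]cbb   (A,b)→(A,c,left)
state=A head=-2 tape=__[_]ccbb   (A,_)→(A,b,right)
state=A head=-1 tape=__b[c]cbb   (A,c)→(B,c,left)
state=B head=-2 tape=__[b]ccbb   (B,b)→(C,b,right)
state=C head=-1 tape=__b[c]cbb   (C,c)→(A,a,right)
state=A head=0 tape=__ba[c]bb   (A,c)→(B,c,left)
state=B head=-1 tape=__b[a]cbb   (B,a)→(C,c,left)
state=C head=-2 tape=__[b]ccbb   (C,b)→(A,a,right)
state=A head=-1 tape=__a[c]cbb   (A,c)→(B,c,left)
state=B head=-2 tape=__[a]ccbb   (B,a)→(C,c,left)
state=C head=-3 tape=_[_]cccbb   (C,_)→(A,_,left)
state=A head=-4 tape=[_]_cccbb   (A,_)→(A,b,right)
state=A head=-3 tape=b[_]cccbb   (A,_)→(A,b,right)
state=A head=-2 tape=bb[c]ccbb   (A,c)→(B,c,left)
state=B head=-3 tape=b[b]cccbb   (B,b)→(C,b,right)
state=C head=-2 tape=bb[c]ccbb   (C,c)→(A,a,right)
state=A head=-1 tape=bba[c]cbb   (A,c)→(B,c,left)
state=B head=-2 tape=bb[a]ccbb   (B,a)→(C,c,left)
state=C head=-3 tape=b[b]cccbb
After 21 steps: state C, head at -3, tape bbcccbb.

state C, head at -3, tape bbcccbb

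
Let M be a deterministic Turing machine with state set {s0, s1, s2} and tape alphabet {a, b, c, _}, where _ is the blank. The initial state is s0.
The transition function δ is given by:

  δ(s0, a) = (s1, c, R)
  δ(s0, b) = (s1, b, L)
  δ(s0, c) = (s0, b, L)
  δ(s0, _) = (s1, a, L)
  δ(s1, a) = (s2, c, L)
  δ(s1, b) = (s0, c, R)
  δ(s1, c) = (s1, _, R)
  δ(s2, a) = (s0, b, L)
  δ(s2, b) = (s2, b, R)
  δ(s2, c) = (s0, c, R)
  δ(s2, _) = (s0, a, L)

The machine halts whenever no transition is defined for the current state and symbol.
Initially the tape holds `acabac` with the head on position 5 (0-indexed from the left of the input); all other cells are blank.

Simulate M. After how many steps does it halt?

26

s0 | acaba[c]__   read c → write b, move L, go to s0
s0 | acab[a]b__   read a → write c, move R, go to s1
s1 | acabc[b]__   read b → write c, move R, go to s0
s0 | acabcc[_]_   read _ → write a, move L, go to s1
s1 | acabc[c]a_   read c → write _, move R, go to s1
s1 | acabc_[a]_   read a → write c, move L, go to s2
s2 | acabc[_]c_   read _ → write a, move L, go to s0
s0 | acab[c]ac_   read c → write b, move L, go to s0
s0 | aca[b]bac_   read b → write b, move L, go to s1
s1 | ac[a]bbac_   read a → write c, move L, go to s2
s2 | a[c]cbbac_   read c → write c, move R, go to s0
s0 | ac[c]bbac_   read c → write b, move L, go to s0
s0 | a[c]bbbac_   read c → write b, move L, go to s0
s0 | [a]bbbbac_   read a → write c, move R, go to s1
s1 | c[b]bbbac_   read b → write c, move R, go to s0
s0 | cc[b]bbac_   read b → write b, move L, go to s1
s1 | c[c]bbbac_   read c → write _, move R, go to s1
s1 | c_[b]bbac_   read b → write c, move R, go to s0
s0 | c_c[b]bac_   read b → write b, move L, go to s1
s1 | c_[c]bbac_   read c → write _, move R, go to s1
s1 | c__[b]bac_   read b → write c, move R, go to s0
s0 | c__c[b]ac_   read b → write b, move L, go to s1
s1 | c__[c]bac_   read c → write _, move R, go to s1
s1 | c___[b]ac_   read b → write c, move R, go to s0
s0 | c___c[a]c_   read a → write c, move R, go to s1
s1 | c___cc[c]_   read c → write _, move R, go to s1
s1 | c___cc_[_]
M halts after 26 transitions.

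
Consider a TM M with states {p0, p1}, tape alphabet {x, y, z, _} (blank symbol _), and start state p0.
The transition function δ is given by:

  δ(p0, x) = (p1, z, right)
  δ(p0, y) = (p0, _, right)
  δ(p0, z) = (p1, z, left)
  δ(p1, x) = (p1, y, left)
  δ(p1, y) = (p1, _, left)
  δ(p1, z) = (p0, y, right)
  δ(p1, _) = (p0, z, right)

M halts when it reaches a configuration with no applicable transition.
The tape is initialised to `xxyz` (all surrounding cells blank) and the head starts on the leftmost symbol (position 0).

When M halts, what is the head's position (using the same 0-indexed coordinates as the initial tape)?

p0 | [x]xyz   read x → write z, move right, go to p1
p1 | z[x]yz   read x → write y, move left, go to p1
p1 | [z]yyz   read z → write y, move right, go to p0
p0 | y[y]yz   read y → write _, move right, go to p0
p0 | y_[y]z   read y → write _, move right, go to p0
p0 | y__[z]   read z → write z, move left, go to p1
p1 | y_[_]z   read _ → write z, move right, go to p0
p0 | y_z[z]   read z → write z, move left, go to p1
p1 | y_[z]z   read z → write y, move right, go to p0
p0 | y_y[z]   read z → write z, move left, go to p1
p1 | y_[y]z   read y → write _, move left, go to p1
p1 | y[_]_z   read _ → write z, move right, go to p0
p0 | yz[_]z
At halt the head is at cell 2.

2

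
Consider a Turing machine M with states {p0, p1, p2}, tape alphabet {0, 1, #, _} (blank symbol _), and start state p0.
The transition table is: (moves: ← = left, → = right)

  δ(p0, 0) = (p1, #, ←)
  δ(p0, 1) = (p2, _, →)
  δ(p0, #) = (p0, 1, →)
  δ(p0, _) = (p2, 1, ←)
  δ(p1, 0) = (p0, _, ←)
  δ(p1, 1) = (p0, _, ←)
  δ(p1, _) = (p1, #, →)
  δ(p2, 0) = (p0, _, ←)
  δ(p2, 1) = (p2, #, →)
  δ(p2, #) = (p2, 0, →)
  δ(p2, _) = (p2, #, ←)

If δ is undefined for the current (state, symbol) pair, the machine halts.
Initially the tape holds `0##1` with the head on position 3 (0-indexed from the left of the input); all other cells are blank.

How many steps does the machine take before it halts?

26

state=p0 head=3 tape=0##[1]___   (p0,1)→(p2,_,→)
state=p2 head=4 tape=0##_[_]__   (p2,_)→(p2,#,←)
state=p2 head=3 tape=0##[_]#__   (p2,_)→(p2,#,←)
state=p2 head=2 tape=0#[#]##__   (p2,#)→(p2,0,→)
state=p2 head=3 tape=0#0[#]#__   (p2,#)→(p2,0,→)
state=p2 head=4 tape=0#00[#]__   (p2,#)→(p2,0,→)
state=p2 head=5 tape=0#000[_]_   (p2,_)→(p2,#,←)
state=p2 head=4 tape=0#00[0]#_   (p2,0)→(p0,_,←)
state=p0 head=3 tape=0#0[0]_#_   (p0,0)→(p1,#,←)
state=p1 head=2 tape=0#[0]#_#_   (p1,0)→(p0,_,←)
state=p0 head=1 tape=0[#]_#_#_   (p0,#)→(p0,1,→)
state=p0 head=2 tape=01[_]#_#_   (p0,_)→(p2,1,←)
state=p2 head=1 tape=0[1]1#_#_   (p2,1)→(p2,#,→)
state=p2 head=2 tape=0#[1]#_#_   (p2,1)→(p2,#,→)
state=p2 head=3 tape=0##[#]_#_   (p2,#)→(p2,0,→)
state=p2 head=4 tape=0##0[_]#_   (p2,_)→(p2,#,←)
state=p2 head=3 tape=0##[0]##_   (p2,0)→(p0,_,←)
state=p0 head=2 tape=0#[#]_##_   (p0,#)→(p0,1,→)
state=p0 head=3 tape=0#1[_]##_   (p0,_)→(p2,1,←)
state=p2 head=2 tape=0#[1]1##_   (p2,1)→(p2,#,→)
state=p2 head=3 tape=0##[1]##_   (p2,1)→(p2,#,→)
state=p2 head=4 tape=0###[#]#_   (p2,#)→(p2,0,→)
state=p2 head=5 tape=0###0[#]_   (p2,#)→(p2,0,→)
state=p2 head=6 tape=0###00[_]   (p2,_)→(p2,#,←)
state=p2 head=5 tape=0###0[0]#   (p2,0)→(p0,_,←)
state=p0 head=4 tape=0###[0]_#   (p0,0)→(p1,#,←)
state=p1 head=3 tape=0##[#]#_#
M halts after 26 transitions.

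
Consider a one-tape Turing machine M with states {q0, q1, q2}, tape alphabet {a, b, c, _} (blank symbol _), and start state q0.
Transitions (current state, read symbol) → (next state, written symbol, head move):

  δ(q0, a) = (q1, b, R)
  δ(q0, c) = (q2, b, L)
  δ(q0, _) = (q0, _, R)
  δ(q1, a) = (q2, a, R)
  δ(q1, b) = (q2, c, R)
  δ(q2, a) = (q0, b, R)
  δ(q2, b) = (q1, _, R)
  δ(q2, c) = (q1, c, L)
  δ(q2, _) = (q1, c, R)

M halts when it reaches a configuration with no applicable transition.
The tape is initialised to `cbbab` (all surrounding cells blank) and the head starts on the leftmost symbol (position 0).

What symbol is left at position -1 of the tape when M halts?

state=q0 head=0 tape=_[c]bbab   (q0,c)→(q2,b,L)
state=q2 head=-1 tape=[_]bbbab   (q2,_)→(q1,c,R)
state=q1 head=0 tape=c[b]bbab   (q1,b)→(q2,c,R)
state=q2 head=1 tape=cc[b]bab   (q2,b)→(q1,_,R)
state=q1 head=2 tape=cc_[b]ab   (q1,b)→(q2,c,R)
state=q2 head=3 tape=cc_c[a]b   (q2,a)→(q0,b,R)
state=q0 head=4 tape=cc_cb[b]
Cell -1 holds c when M halts.

c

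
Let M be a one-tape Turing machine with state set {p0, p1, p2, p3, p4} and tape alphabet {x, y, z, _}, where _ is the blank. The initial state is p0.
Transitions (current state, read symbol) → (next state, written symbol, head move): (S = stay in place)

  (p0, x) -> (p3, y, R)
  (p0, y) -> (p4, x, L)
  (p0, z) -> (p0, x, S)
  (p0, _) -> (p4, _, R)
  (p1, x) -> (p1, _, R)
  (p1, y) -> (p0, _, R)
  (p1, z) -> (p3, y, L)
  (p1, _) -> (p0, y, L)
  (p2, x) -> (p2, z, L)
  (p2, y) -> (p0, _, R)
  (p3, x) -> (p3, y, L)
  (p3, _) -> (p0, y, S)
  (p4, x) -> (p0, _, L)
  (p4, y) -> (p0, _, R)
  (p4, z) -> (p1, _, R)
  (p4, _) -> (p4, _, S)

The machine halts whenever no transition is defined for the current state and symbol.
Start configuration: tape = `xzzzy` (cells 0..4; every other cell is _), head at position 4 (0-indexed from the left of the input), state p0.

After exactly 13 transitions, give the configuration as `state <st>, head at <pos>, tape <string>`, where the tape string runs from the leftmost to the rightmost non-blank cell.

state p4, head at 7, tape xzz

p0 | xzzz[y]___   read y → write x, move L, go to p4
p4 | xzz[z]x___   read z → write _, move R, go to p1
p1 | xzz_[x]___   read x → write _, move R, go to p1
p1 | xzz__[_]__   read _ → write y, move L, go to p0
p0 | xzz_[_]y__   read _ → write _, move R, go to p4
p4 | xzz__[y]__   read y → write _, move R, go to p0
p0 | xzz___[_]_   read _ → write _, move R, go to p4
p4 | xzz____[_]   read _ → write _, move S, go to p4
p4 | xzz____[_]   read _ → write _, move S, go to p4
p4 | xzz____[_]   read _ → write _, move S, go to p4
p4 | xzz____[_]   read _ → write _, move S, go to p4
p4 | xzz____[_]   read _ → write _, move S, go to p4
p4 | xzz____[_]   read _ → write _, move S, go to p4
p4 | xzz____[_]
After 13 steps: state p4, head at 7, tape xzz.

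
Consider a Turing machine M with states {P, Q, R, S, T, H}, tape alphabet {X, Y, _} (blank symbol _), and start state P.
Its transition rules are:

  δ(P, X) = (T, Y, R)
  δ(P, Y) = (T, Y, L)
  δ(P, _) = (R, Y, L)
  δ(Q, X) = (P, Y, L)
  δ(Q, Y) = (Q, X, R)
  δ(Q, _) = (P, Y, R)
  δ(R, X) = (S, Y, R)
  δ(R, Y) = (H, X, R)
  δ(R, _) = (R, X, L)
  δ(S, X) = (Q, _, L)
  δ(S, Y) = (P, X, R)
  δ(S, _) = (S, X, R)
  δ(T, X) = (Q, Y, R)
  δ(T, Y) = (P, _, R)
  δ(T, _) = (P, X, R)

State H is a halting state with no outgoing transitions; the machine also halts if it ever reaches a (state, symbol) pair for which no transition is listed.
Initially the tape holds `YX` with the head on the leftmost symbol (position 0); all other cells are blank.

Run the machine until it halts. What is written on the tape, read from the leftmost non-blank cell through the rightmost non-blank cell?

state=P head=0 tape=_[Y]X_   (P,Y)→(T,Y,L)
state=T head=-1 tape=[_]YX_   (T,_)→(P,X,R)
state=P head=0 tape=X[Y]X_   (P,Y)→(T,Y,L)
state=T head=-1 tape=[X]YX_   (T,X)→(Q,Y,R)
state=Q head=0 tape=Y[Y]X_   (Q,Y)→(Q,X,R)
state=Q head=1 tape=YX[X]_   (Q,X)→(P,Y,L)
state=P head=0 tape=Y[X]Y_   (P,X)→(T,Y,R)
state=T head=1 tape=YY[Y]_   (T,Y)→(P,_,R)
state=P head=2 tape=YY_[_]   (P,_)→(R,Y,L)
state=R head=1 tape=YY[_]Y   (R,_)→(R,X,L)
state=R head=0 tape=Y[Y]XY   (R,Y)→(H,X,R)
state=H head=1 tape=YX[X]Y
The non-blank tape span at halt is YXXY.

YXXY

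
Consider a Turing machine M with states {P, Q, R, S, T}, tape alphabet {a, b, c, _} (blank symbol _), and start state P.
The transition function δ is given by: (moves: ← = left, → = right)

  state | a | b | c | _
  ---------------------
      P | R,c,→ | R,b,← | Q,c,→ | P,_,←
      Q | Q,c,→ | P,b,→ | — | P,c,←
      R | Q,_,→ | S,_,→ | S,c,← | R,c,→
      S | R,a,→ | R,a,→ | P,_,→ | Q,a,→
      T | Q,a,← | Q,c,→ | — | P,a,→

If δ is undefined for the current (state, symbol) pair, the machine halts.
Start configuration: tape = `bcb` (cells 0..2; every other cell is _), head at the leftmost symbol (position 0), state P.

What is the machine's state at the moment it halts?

state=P head=0 tape=_[b]cb___   (P,b)→(R,b,←)
state=R head=-1 tape=[_]bcb___   (R,_)→(R,c,→)
state=R head=0 tape=c[b]cb___   (R,b)→(S,_,→)
state=S head=1 tape=c_[c]b___   (S,c)→(P,_,→)
state=P head=2 tape=c__[b]___   (P,b)→(R,b,←)
state=R head=1 tape=c_[_]b___   (R,_)→(R,c,→)
state=R head=2 tape=c_c[b]___   (R,b)→(S,_,→)
state=S head=3 tape=c_c_[_]__   (S,_)→(Q,a,→)
state=Q head=4 tape=c_c_a[_]_   (Q,_)→(P,c,←)
state=P head=3 tape=c_c_[a]c_   (P,a)→(R,c,→)
state=R head=4 tape=c_c_c[c]_   (R,c)→(S,c,←)
state=S head=3 tape=c_c_[c]c_   (S,c)→(P,_,→)
state=P head=4 tape=c_c__[c]_   (P,c)→(Q,c,→)
state=Q head=5 tape=c_c__c[_]   (Q,_)→(P,c,←)
state=P head=4 tape=c_c__[c]c   (P,c)→(Q,c,→)
state=Q head=5 tape=c_c__c[c]
No transition is defined for (Q, c); M halts in state Q.

Q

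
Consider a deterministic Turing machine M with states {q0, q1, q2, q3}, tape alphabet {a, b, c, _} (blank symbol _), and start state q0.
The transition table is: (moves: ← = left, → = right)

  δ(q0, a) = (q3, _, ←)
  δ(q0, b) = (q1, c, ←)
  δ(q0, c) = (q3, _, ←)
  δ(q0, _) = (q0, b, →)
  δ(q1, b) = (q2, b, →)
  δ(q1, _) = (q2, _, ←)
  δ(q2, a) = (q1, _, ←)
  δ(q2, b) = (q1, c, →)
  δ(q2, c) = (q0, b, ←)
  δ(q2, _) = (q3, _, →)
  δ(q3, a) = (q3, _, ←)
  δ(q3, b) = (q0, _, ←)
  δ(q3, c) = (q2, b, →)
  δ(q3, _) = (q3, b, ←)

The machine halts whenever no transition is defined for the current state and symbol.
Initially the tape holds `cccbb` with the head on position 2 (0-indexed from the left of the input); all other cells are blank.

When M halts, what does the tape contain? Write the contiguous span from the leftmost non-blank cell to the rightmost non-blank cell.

ccbbb

state=q0 head=2 tape=cc[c]bb   (q0,c)→(q3,_,←)
state=q3 head=1 tape=c[c]_bb   (q3,c)→(q2,b,→)
state=q2 head=2 tape=cb[_]bb   (q2,_)→(q3,_,→)
state=q3 head=3 tape=cb_[b]b   (q3,b)→(q0,_,←)
state=q0 head=2 tape=cb[_]_b   (q0,_)→(q0,b,→)
state=q0 head=3 tape=cbb[_]b   (q0,_)→(q0,b,→)
state=q0 head=4 tape=cbbb[b]   (q0,b)→(q1,c,←)
state=q1 head=3 tape=cbb[b]c   (q1,b)→(q2,b,→)
state=q2 head=4 tape=cbbb[c]   (q2,c)→(q0,b,←)
state=q0 head=3 tape=cbb[b]b   (q0,b)→(q1,c,←)
state=q1 head=2 tape=cb[b]cb   (q1,b)→(q2,b,→)
state=q2 head=3 tape=cbb[c]b   (q2,c)→(q0,b,←)
state=q0 head=2 tape=cb[b]bb   (q0,b)→(q1,c,←)
state=q1 head=1 tape=c[b]cbb   (q1,b)→(q2,b,→)
state=q2 head=2 tape=cb[c]bb   (q2,c)→(q0,b,←)
state=q0 head=1 tape=c[b]bbb   (q0,b)→(q1,c,←)
state=q1 head=0 tape=[c]cbbb
The non-blank tape span at halt is ccbbb.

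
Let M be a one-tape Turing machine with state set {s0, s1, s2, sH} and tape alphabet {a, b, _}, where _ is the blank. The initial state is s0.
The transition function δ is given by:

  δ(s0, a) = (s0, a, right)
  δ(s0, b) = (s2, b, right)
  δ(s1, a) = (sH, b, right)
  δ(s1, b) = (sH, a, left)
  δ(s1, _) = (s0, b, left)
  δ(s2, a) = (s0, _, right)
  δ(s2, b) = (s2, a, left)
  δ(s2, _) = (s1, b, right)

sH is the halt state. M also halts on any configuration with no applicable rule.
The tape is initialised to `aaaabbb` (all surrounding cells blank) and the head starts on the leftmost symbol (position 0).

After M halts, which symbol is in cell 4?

state=s0 head=0 tape=[a]aaabbb___   (s0,a)→(s0,a,right)
state=s0 head=1 tape=a[a]aabbb___   (s0,a)→(s0,a,right)
state=s0 head=2 tape=aa[a]abbb___   (s0,a)→(s0,a,right)
state=s0 head=3 tape=aaa[a]bbb___   (s0,a)→(s0,a,right)
state=s0 head=4 tape=aaaa[b]bb___   (s0,b)→(s2,b,right)
state=s2 head=5 tape=aaaab[b]b___   (s2,b)→(s2,a,left)
state=s2 head=4 tape=aaaa[b]ab___   (s2,b)→(s2,a,left)
state=s2 head=3 tape=aaa[a]aab___   (s2,a)→(s0,_,right)
state=s0 head=4 tape=aaa_[a]ab___   (s0,a)→(s0,a,right)
state=s0 head=5 tape=aaa_a[a]b___   (s0,a)→(s0,a,right)
state=s0 head=6 tape=aaa_aa[b]___   (s0,b)→(s2,b,right)
state=s2 head=7 tape=aaa_aab[_]__   (s2,_)→(s1,b,right)
state=s1 head=8 tape=aaa_aabb[_]_   (s1,_)→(s0,b,left)
state=s0 head=7 tape=aaa_aab[b]b_   (s0,b)→(s2,b,right)
state=s2 head=8 tape=aaa_aabb[b]_   (s2,b)→(s2,a,left)
state=s2 head=7 tape=aaa_aab[b]a_   (s2,b)→(s2,a,left)
state=s2 head=6 tape=aaa_aa[b]aa_   (s2,b)→(s2,a,left)
state=s2 head=5 tape=aaa_a[a]aaa_   (s2,a)→(s0,_,right)
state=s0 head=6 tape=aaa_a_[a]aa_   (s0,a)→(s0,a,right)
state=s0 head=7 tape=aaa_a_a[a]a_   (s0,a)→(s0,a,right)
state=s0 head=8 tape=aaa_a_aa[a]_   (s0,a)→(s0,a,right)
state=s0 head=9 tape=aaa_a_aaa[_]
Cell 4 holds a when M halts.

a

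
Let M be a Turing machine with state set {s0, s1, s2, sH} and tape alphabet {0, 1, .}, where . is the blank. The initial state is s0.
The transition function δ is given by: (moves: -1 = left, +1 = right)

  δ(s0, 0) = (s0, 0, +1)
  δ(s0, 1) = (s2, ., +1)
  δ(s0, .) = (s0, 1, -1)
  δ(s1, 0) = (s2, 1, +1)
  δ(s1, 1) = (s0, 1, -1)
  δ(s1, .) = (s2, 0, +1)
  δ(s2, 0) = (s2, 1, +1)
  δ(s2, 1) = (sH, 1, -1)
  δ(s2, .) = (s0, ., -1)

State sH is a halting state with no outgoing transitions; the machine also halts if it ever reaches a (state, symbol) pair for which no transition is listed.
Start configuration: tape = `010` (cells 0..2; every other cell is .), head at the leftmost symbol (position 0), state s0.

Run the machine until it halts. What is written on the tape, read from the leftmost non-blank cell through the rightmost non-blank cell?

0.1

state=s0 head=0 tape=[0]10.   (s0,0)→(s0,0,+1)
state=s0 head=1 tape=0[1]0.   (s0,1)→(s2,.,+1)
state=s2 head=2 tape=0.[0].   (s2,0)→(s2,1,+1)
state=s2 head=3 tape=0.1[.]   (s2,.)→(s0,.,-1)
state=s0 head=2 tape=0.[1].   (s0,1)→(s2,.,+1)
state=s2 head=3 tape=0..[.]   (s2,.)→(s0,.,-1)
state=s0 head=2 tape=0.[.].   (s0,.)→(s0,1,-1)
state=s0 head=1 tape=0[.]1.   (s0,.)→(s0,1,-1)
state=s0 head=0 tape=[0]11.   (s0,0)→(s0,0,+1)
state=s0 head=1 tape=0[1]1.   (s0,1)→(s2,.,+1)
state=s2 head=2 tape=0.[1].   (s2,1)→(sH,1,-1)
state=sH head=1 tape=0[.]1.
The non-blank tape span at halt is 0.1.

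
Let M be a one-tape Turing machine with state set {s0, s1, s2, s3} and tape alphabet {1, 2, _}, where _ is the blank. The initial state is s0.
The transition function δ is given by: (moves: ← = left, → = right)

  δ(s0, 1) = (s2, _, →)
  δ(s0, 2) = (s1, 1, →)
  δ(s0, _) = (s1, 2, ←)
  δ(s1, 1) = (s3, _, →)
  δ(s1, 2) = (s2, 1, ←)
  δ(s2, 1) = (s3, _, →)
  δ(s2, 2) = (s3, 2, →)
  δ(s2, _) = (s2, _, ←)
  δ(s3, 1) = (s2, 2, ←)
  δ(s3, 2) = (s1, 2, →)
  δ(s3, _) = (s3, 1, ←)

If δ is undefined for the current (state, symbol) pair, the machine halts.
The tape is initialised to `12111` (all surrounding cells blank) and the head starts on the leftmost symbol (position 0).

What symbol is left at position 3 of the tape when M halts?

state=s0 head=0 tape=[1]2111_   (s0,1)→(s2,_,→)
state=s2 head=1 tape=_[2]111_   (s2,2)→(s3,2,→)
state=s3 head=2 tape=_2[1]11_   (s3,1)→(s2,2,←)
state=s2 head=1 tape=_[2]211_   (s2,2)→(s3,2,→)
state=s3 head=2 tape=_2[2]11_   (s3,2)→(s1,2,→)
state=s1 head=3 tape=_22[1]1_   (s1,1)→(s3,_,→)
state=s3 head=4 tape=_22_[1]_   (s3,1)→(s2,2,←)
state=s2 head=3 tape=_22[_]2_   (s2,_)→(s2,_,←)
state=s2 head=2 tape=_2[2]_2_   (s2,2)→(s3,2,→)
state=s3 head=3 tape=_22[_]2_   (s3,_)→(s3,1,←)
state=s3 head=2 tape=_2[2]12_   (s3,2)→(s1,2,→)
state=s1 head=3 tape=_22[1]2_   (s1,1)→(s3,_,→)
state=s3 head=4 tape=_22_[2]_   (s3,2)→(s1,2,→)
state=s1 head=5 tape=_22_2[_]
Cell 3 holds _ when M halts.

_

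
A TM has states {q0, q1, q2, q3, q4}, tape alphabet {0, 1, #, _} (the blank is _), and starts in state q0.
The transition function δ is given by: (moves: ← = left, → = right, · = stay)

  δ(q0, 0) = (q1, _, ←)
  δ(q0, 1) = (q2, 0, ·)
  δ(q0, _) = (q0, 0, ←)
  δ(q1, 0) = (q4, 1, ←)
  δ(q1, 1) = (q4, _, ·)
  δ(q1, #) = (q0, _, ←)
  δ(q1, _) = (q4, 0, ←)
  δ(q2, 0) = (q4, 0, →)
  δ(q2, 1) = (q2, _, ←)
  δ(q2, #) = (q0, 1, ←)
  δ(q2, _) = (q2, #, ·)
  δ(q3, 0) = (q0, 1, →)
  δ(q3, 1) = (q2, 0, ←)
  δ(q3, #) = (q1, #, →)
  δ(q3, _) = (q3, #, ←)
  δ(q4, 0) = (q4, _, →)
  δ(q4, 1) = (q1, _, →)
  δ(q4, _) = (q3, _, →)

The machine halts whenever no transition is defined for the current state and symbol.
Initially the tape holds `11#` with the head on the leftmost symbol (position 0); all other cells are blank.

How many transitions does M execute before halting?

state=q0 head=0 tape=__[1]1#_   (q0,1)→(q2,0,·)
state=q2 head=0 tape=__[0]1#_   (q2,0)→(q4,0,→)
state=q4 head=1 tape=__0[1]#_   (q4,1)→(q1,_,→)
state=q1 head=2 tape=__0_[#]_   (q1,#)→(q0,_,←)
state=q0 head=1 tape=__0[_]__   (q0,_)→(q0,0,←)
state=q0 head=0 tape=__[0]0__   (q0,0)→(q1,_,←)
state=q1 head=-1 tape=_[_]_0__   (q1,_)→(q4,0,←)
state=q4 head=-2 tape=[_]0_0__   (q4,_)→(q3,_,→)
state=q3 head=-1 tape=_[0]_0__   (q3,0)→(q0,1,→)
state=q0 head=0 tape=_1[_]0__   (q0,_)→(q0,0,←)
state=q0 head=-1 tape=_[1]00__   (q0,1)→(q2,0,·)
state=q2 head=-1 tape=_[0]00__   (q2,0)→(q4,0,→)
state=q4 head=0 tape=_0[0]0__   (q4,0)→(q4,_,→)
state=q4 head=1 tape=_0_[0]__   (q4,0)→(q4,_,→)
state=q4 head=2 tape=_0__[_]_   (q4,_)→(q3,_,→)
state=q3 head=3 tape=_0___[_]   (q3,_)→(q3,#,←)
state=q3 head=2 tape=_0__[_]#   (q3,_)→(q3,#,←)
state=q3 head=1 tape=_0_[_]##   (q3,_)→(q3,#,←)
state=q3 head=0 tape=_0[_]###   (q3,_)→(q3,#,←)
state=q3 head=-1 tape=_[0]####   (q3,0)→(q0,1,→)
state=q0 head=0 tape=_1[#]###
M halts after 20 transitions.

20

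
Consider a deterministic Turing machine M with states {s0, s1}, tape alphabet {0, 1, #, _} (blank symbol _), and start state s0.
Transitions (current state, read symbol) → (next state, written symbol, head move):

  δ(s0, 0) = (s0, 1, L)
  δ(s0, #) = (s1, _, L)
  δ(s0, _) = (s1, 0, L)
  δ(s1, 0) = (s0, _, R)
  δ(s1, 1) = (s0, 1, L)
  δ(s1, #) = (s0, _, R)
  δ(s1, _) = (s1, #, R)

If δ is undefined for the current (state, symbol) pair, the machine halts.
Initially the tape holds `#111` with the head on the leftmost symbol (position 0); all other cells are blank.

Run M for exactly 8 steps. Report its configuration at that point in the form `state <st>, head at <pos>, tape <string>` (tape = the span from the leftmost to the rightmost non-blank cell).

state=s0 head=0 tape=_[#]111   (s0,#)→(s1,_,L)
state=s1 head=-1 tape=[_]_111   (s1,_)→(s1,#,R)
state=s1 head=0 tape=#[_]111   (s1,_)→(s1,#,R)
state=s1 head=1 tape=##[1]11   (s1,1)→(s0,1,L)
state=s0 head=0 tape=#[#]111   (s0,#)→(s1,_,L)
state=s1 head=-1 tape=[#]_111   (s1,#)→(s0,_,R)
state=s0 head=0 tape=_[_]111   (s0,_)→(s1,0,L)
state=s1 head=-1 tape=[_]0111   (s1,_)→(s1,#,R)
state=s1 head=0 tape=#[0]111
After 8 steps: state s1, head at 0, tape #0111.

state s1, head at 0, tape #0111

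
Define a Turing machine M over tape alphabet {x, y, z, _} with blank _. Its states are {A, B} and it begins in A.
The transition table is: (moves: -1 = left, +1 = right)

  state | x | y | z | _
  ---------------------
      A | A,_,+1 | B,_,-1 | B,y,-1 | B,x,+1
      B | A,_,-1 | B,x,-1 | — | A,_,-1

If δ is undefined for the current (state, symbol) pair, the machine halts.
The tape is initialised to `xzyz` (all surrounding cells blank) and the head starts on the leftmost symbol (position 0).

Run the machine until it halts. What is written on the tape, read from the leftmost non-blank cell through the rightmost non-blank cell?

xz

A | _[x]zyz   read x → write _, move +1, go to A
A | __[z]yz   read z → write y, move -1, go to B
B | _[_]yyz   read _ → write _, move -1, go to A
A | [_]_yyz   read _ → write x, move +1, go to B
B | x[_]yyz   read _ → write _, move -1, go to A
A | [x]_yyz   read x → write _, move +1, go to A
A | _[_]yyz   read _ → write x, move +1, go to B
B | _x[y]yz   read y → write x, move -1, go to B
B | _[x]xyz   read x → write _, move -1, go to A
A | [_]_xyz   read _ → write x, move +1, go to B
B | x[_]xyz   read _ → write _, move -1, go to A
A | [x]_xyz   read x → write _, move +1, go to A
A | _[_]xyz   read _ → write x, move +1, go to B
B | _x[x]yz   read x → write _, move -1, go to A
A | _[x]_yz   read x → write _, move +1, go to A
A | __[_]yz   read _ → write x, move +1, go to B
B | __x[y]z   read y → write x, move -1, go to B
B | __[x]xz   read x → write _, move -1, go to A
A | _[_]_xz   read _ → write x, move +1, go to B
B | _x[_]xz   read _ → write _, move -1, go to A
A | _[x]_xz   read x → write _, move +1, go to A
A | __[_]xz   read _ → write x, move +1, go to B
B | __x[x]z   read x → write _, move -1, go to A
A | __[x]_z   read x → write _, move +1, go to A
A | ___[_]z   read _ → write x, move +1, go to B
B | ___x[z]
The non-blank tape span at halt is xz.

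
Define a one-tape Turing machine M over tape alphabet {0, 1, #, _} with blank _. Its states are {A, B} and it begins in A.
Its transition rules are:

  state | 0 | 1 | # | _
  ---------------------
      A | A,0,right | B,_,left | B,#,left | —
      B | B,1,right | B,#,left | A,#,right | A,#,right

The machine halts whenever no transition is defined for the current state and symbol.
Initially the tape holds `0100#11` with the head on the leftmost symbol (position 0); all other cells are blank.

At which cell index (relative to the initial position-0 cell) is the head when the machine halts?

5

A | [0]100#11   read 0 → write 0, move right, go to A
A | 0[1]00#11   read 1 → write _, move left, go to B
B | [0]_00#11   read 0 → write 1, move right, go to B
B | 1[_]00#11   read _ → write #, move right, go to A
A | 1#[0]0#11   read 0 → write 0, move right, go to A
A | 1#0[0]#11   read 0 → write 0, move right, go to A
A | 1#00[#]11   read # → write #, move left, go to B
B | 1#0[0]#11   read 0 → write 1, move right, go to B
B | 1#01[#]11   read # → write #, move right, go to A
A | 1#01#[1]1   read 1 → write _, move left, go to B
B | 1#01[#]_1   read # → write #, move right, go to A
A | 1#01#[_]1
At halt the head is at cell 5.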